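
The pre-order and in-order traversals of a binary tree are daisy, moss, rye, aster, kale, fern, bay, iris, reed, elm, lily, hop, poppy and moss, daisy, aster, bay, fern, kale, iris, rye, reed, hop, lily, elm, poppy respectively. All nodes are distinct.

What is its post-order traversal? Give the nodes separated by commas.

moss, bay, fern, iris, kale, aster, hop, lily, poppy, elm, reed, rye, daisy

The first element of pre-order is the root; it splits in-order into left and right subtrees.
Root daisy: left subtree has 1 node {moss}, right has 11 {aster, bay, fern, kale, iris, rye, reed, hop, lily, elm, poppy}.
  Root rye: left subtree has 5 nodes {aster, bay, fern, kale, iris}, right has 5 {reed, hop, lily, elm, poppy}.
    Root aster: left subtree has 0 nodes { }, right has 4 {bay, fern, kale, iris}.
      Root kale: left subtree has 2 nodes {bay, fern}, right has 1 {iris}.
        Root fern: left subtree has 1 node {bay}, right has 0 { }.
    Root reed: left subtree has 0 nodes { }, right has 4 {hop, lily, elm, poppy}.
      Root elm: left subtree has 2 nodes {hop, lily}, right has 1 {poppy}.
        Root lily: left subtree has 1 node {hop}, right has 0 { }.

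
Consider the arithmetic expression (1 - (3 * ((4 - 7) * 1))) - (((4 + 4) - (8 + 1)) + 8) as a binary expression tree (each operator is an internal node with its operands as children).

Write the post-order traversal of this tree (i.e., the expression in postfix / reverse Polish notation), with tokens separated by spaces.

Post-order on an expression tree gives postfix notation: for each operator, emit left operand, right operand, then the operator.

1 3 4 7 - 1 * * - 4 4 + 8 1 + - 8 + -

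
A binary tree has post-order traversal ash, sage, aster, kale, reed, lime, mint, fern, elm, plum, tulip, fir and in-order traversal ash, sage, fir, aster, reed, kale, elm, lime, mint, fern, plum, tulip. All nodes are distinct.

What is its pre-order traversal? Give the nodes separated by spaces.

fir sage ash tulip plum elm reed aster kale fern mint lime

The last element of post-order is the root; it splits in-order into left and right subtrees.
Root fir: left subtree has 2 nodes {ash, sage}, right has 9 {aster, reed, kale, elm, lime, mint, fern, plum, tulip}.
  Root sage: left subtree has 1 node {ash}, right has 0 { }.
  Root tulip: left subtree has 8 nodes {aster, reed, kale, elm, lime, mint, fern, plum}, right has 0 { }.
    Root plum: left subtree has 7 nodes {aster, reed, kale, elm, lime, mint, fern}, right has 0 { }.
      Root elm: left subtree has 3 nodes {aster, reed, kale}, right has 3 {lime, mint, fern}.
        Root reed: left subtree has 1 node {aster}, right has 1 {kale}.
        Root fern: left subtree has 2 nodes {lime, mint}, right has 0 { }.
          Root mint: left subtree has 1 node {lime}, right has 0 { }.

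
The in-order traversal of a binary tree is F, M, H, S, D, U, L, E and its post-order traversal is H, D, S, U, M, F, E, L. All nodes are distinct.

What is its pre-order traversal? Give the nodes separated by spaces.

The last element of post-order is the root; it splits in-order into left and right subtrees.
Root L: left subtree has 6 nodes {F, M, H, S, D, U}, right has 1 {E}.
  Root F: left subtree has 0 nodes { }, right has 5 {M, H, S, D, U}.
    Root M: left subtree has 0 nodes { }, right has 4 {H, S, D, U}.
      Root U: left subtree has 3 nodes {H, S, D}, right has 0 { }.
        Root S: left subtree has 1 node {H}, right has 1 {D}.

L F M U S H D E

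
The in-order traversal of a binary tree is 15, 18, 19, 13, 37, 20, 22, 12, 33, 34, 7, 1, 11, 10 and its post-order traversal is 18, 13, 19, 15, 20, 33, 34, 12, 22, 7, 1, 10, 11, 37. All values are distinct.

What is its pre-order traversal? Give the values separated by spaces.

37 15 19 18 13 11 1 7 22 20 12 34 33 10

The last element of post-order is the root; it splits in-order into left and right subtrees.
Root 37: left subtree has 4 nodes {15, 18, 19, 13}, right has 9 {20, 22, 12, 33, 34, 7, 1, 11, 10}.
  Root 15: left subtree has 0 nodes { }, right has 3 {18, 19, 13}.
    Root 19: left subtree has 1 node {18}, right has 1 {13}.
  Root 11: left subtree has 7 nodes {20, 22, 12, 33, 34, 7, 1}, right has 1 {10}.
    Root 1: left subtree has 6 nodes {20, 22, 12, 33, 34, 7}, right has 0 { }.
      Root 7: left subtree has 5 nodes {20, 22, 12, 33, 34}, right has 0 { }.
        Root 22: left subtree has 1 node {20}, right has 3 {12, 33, 34}.
          Root 12: left subtree has 0 nodes { }, right has 2 {33, 34}.
            Root 34: left subtree has 1 node {33}, right has 0 { }.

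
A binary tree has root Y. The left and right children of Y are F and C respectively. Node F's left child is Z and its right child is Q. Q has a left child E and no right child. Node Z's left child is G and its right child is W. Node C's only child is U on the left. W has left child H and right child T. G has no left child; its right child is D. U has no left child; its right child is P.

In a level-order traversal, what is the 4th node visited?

Z

Level-order visits nodes level by level from the root, left to right within each level.
Level 0: Y
Level 1: F, C
Level 2: Z, Q, U
Level 3: G, W, E, P
Level 4: D, H, T
Full level-order sequence: Y, F, C, Z, Q, U, G, W, E, P, D, H, T.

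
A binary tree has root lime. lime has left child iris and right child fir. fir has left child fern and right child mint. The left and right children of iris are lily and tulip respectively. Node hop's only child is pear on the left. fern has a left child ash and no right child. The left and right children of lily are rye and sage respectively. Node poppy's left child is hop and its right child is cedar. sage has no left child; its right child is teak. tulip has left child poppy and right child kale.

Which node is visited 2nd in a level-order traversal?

iris

Level-order visits nodes level by level from the root, left to right within each level.
Level 0: lime
Level 1: iris, fir
Level 2: lily, tulip, fern, mint
Level 3: rye, sage, poppy, kale, ash
Level 4: teak, hop, cedar
Level 5: pear
Full level-order sequence: lime, iris, fir, lily, tulip, fern, mint, rye, sage, poppy, kale, ash, teak, hop, cedar, pear.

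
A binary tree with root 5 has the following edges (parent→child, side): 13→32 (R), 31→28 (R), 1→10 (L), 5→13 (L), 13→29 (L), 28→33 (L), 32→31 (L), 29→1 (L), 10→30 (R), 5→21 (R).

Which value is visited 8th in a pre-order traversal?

Pre-order visits the node, then its left subtree, then its right subtree.
Visit 5.
At 5: go left to 13.
  Visit 13.
  At 13: go left to 29.
    Visit 29.
    At 29: go left to 1.
      Visit 1.
      At 1: go left to 10.
        Visit 10.
        At 10: no left child.
        At 10: go right to 30.
          30 is a leaf — visit 30.
      At 1: no right child.
    At 29: no right child.
  At 13: go right to 32.
    Visit 32.
    At 32: go left to 31.
      Visit 31.
      At 31: no left child.
      At 31: go right to 28.
        Visit 28.
        At 28: go left to 33.
          33 is a leaf — visit 33.
        At 28: no right child.
    At 32: no right child.
At 5: go right to 21.
  21 is a leaf — visit 21.
Full pre-order sequence: 5, 13, 29, 1, 10, 30, 32, 31, 28, 33, 21.

31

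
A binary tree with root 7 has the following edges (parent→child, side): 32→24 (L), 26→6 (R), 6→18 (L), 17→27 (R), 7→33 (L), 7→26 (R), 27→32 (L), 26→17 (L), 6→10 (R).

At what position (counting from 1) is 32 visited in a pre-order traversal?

6

Pre-order visits the node, then its left subtree, then its right subtree.
Visit 7.
At 7: go left to 33.
  33 is a leaf — visit 33.
At 7: go right to 26.
  Visit 26.
  At 26: go left to 17.
    Visit 17.
    At 17: no left child.
    At 17: go right to 27.
      Visit 27.
      At 27: go left to 32.
        Visit 32.
        At 32: go left to 24.
          24 is a leaf — visit 24.
        At 32: no right child.
      At 27: no right child.
  At 26: go right to 6.
    Visit 6.
    At 6: go left to 18.
      18 is a leaf — visit 18.
    At 6: go right to 10.
      10 is a leaf — visit 10.
Full pre-order sequence: 7, 33, 26, 17, 27, 32, 24, 6, 18, 10.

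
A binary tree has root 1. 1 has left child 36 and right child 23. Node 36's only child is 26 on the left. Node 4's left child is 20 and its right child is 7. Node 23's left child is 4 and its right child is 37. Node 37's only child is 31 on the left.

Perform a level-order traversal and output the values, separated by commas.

1, 36, 23, 26, 4, 37, 20, 7, 31

Level-order visits nodes level by level from the root, left to right within each level.
Level 0: 1
Level 1: 36, 23
Level 2: 26, 4, 37
Level 3: 20, 7, 31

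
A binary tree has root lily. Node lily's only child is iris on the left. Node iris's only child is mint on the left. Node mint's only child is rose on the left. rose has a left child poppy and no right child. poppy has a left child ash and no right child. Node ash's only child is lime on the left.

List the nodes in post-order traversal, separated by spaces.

lime ash poppy rose mint iris lily

Post-order visits the left subtree, then the right subtree, then the node.
At lily: go left to iris.
  At iris: go left to mint.
    At mint: go left to rose.
      At rose: go left to poppy.
        At poppy: go left to ash.
          At ash: go left to lime.
            lime is a leaf — visit lime.
          At ash: no right child.
          Visit ash.
        At poppy: no right child.
        Visit poppy.
      At rose: no right child.
      Visit rose.
    At mint: no right child.
    Visit mint.
  At iris: no right child.
  Visit iris.
At lily: no right child.
Visit lily.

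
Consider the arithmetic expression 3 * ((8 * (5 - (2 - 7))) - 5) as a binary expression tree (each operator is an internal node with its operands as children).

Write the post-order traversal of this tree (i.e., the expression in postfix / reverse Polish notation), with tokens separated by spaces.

Post-order on an expression tree gives postfix notation: for each operator, emit left operand, right operand, then the operator.

3 8 5 2 7 - - * 5 - *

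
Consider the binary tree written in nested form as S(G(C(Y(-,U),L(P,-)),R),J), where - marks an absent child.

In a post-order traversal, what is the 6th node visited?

R

Post-order visits the left subtree, then the right subtree, then the node.
At S: go left to G.
  At G: go left to C.
    At C: go left to Y.
      At Y: no left child.
      At Y: go right to U.
        U is a leaf — visit U.
      Visit Y.
    At C: go right to L.
      At L: go left to P.
        P is a leaf — visit P.
      At L: no right child.
      Visit L.
    Visit C.
  At G: go right to R.
    R is a leaf — visit R.
  Visit G.
At S: go right to J.
  J is a leaf — visit J.
Visit S.
Full post-order sequence: U, Y, P, L, C, R, G, J, S.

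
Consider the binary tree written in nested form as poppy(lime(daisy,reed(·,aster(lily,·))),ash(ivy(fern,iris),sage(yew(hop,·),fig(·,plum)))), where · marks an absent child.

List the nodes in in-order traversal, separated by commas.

daisy, lime, reed, lily, aster, poppy, fern, ivy, iris, ash, hop, yew, sage, fig, plum

In-order visits the left subtree, then the node, then the right subtree.
At poppy: go left to lime.
  At lime: go left to daisy.
    daisy is a leaf — visit daisy.
  Visit lime.
  At lime: go right to reed.
    At reed: no left child.
    Visit reed.
    At reed: go right to aster.
      At aster: go left to lily.
        lily is a leaf — visit lily.
      Visit aster.
      At aster: no right child.
Visit poppy.
At poppy: go right to ash.
  At ash: go left to ivy.
    At ivy: go left to fern.
      fern is a leaf — visit fern.
    Visit ivy.
    At ivy: go right to iris.
      iris is a leaf — visit iris.
  Visit ash.
  At ash: go right to sage.
    At sage: go left to yew.
      At yew: go left to hop.
        hop is a leaf — visit hop.
      Visit yew.
      At yew: no right child.
    Visit sage.
    At sage: go right to fig.
      At fig: no left child.
      Visit fig.
      At fig: go right to plum.
        plum is a leaf — visit plum.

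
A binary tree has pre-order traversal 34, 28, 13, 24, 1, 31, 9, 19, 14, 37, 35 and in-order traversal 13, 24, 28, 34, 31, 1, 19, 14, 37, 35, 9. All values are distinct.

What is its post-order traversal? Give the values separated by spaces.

The first element of pre-order is the root; it splits in-order into left and right subtrees.
Root 34: left subtree has 3 nodes {13, 24, 28}, right has 7 {31, 1, 19, 14, 37, 35, 9}.
  Root 28: left subtree has 2 nodes {13, 24}, right has 0 { }.
    Root 13: left subtree has 0 nodes { }, right has 1 {24}.
  Root 1: left subtree has 1 node {31}, right has 5 {19, 14, 37, 35, 9}.
    Root 9: left subtree has 4 nodes {19, 14, 37, 35}, right has 0 { }.
      Root 19: left subtree has 0 nodes { }, right has 3 {14, 37, 35}.
        Root 14: left subtree has 0 nodes { }, right has 2 {37, 35}.
          Root 37: left subtree has 0 nodes { }, right has 1 {35}.

24 13 28 31 35 37 14 19 9 1 34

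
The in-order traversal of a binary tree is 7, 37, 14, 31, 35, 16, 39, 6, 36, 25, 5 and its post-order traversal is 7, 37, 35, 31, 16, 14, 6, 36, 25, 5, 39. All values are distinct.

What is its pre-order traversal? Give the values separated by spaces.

The last element of post-order is the root; it splits in-order into left and right subtrees.
Root 39: left subtree has 6 nodes {7, 37, 14, 31, 35, 16}, right has 4 {6, 36, 25, 5}.
  Root 14: left subtree has 2 nodes {7, 37}, right has 3 {31, 35, 16}.
    Root 37: left subtree has 1 node {7}, right has 0 { }.
    Root 16: left subtree has 2 nodes {31, 35}, right has 0 { }.
      Root 31: left subtree has 0 nodes { }, right has 1 {35}.
  Root 5: left subtree has 3 nodes {6, 36, 25}, right has 0 { }.
    Root 25: left subtree has 2 nodes {6, 36}, right has 0 { }.
      Root 36: left subtree has 1 node {6}, right has 0 { }.

39 14 37 7 16 31 35 5 25 36 6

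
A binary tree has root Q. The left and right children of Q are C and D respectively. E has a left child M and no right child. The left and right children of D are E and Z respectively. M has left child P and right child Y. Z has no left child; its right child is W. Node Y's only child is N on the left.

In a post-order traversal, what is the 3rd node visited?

Post-order visits the left subtree, then the right subtree, then the node.
At Q: go left to C.
  C is a leaf — visit C.
At Q: go right to D.
  At D: go left to E.
    At E: go left to M.
      At M: go left to P.
        P is a leaf — visit P.
      At M: go right to Y.
        At Y: go left to N.
          N is a leaf — visit N.
        At Y: no right child.
        Visit Y.
      Visit M.
    At E: no right child.
    Visit E.
  At D: go right to Z.
    At Z: no left child.
    At Z: go right to W.
      W is a leaf — visit W.
    Visit Z.
  Visit D.
Visit Q.
Full post-order sequence: C, P, N, Y, M, E, W, Z, D, Q.

N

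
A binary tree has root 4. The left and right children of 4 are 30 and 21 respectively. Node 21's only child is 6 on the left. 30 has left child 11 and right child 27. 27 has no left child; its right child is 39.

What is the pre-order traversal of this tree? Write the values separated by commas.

Pre-order visits the node, then its left subtree, then its right subtree.
Visit 4.
At 4: go left to 30.
  Visit 30.
  At 30: go left to 11.
    11 is a leaf — visit 11.
  At 30: go right to 27.
    Visit 27.
    At 27: no left child.
    At 27: go right to 39.
      39 is a leaf — visit 39.
At 4: go right to 21.
  Visit 21.
  At 21: go left to 6.
    6 is a leaf — visit 6.
  At 21: no right child.

4, 30, 11, 27, 39, 21, 6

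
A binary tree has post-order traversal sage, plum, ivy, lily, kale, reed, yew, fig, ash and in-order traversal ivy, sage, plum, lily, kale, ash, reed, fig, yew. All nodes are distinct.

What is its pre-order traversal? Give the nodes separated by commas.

The last element of post-order is the root; it splits in-order into left and right subtrees.
Root ash: left subtree has 5 nodes {ivy, sage, plum, lily, kale}, right has 3 {reed, fig, yew}.
  Root kale: left subtree has 4 nodes {ivy, sage, plum, lily}, right has 0 { }.
    Root lily: left subtree has 3 nodes {ivy, sage, plum}, right has 0 { }.
      Root ivy: left subtree has 0 nodes { }, right has 2 {sage, plum}.
        Root plum: left subtree has 1 node {sage}, right has 0 { }.
  Root fig: left subtree has 1 node {reed}, right has 1 {yew}.

ash, kale, lily, ivy, plum, sage, fig, reed, yew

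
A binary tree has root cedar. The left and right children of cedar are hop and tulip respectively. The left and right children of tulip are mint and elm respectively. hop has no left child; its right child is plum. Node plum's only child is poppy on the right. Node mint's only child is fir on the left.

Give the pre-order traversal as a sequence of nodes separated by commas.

cedar, hop, plum, poppy, tulip, mint, fir, elm

Pre-order visits the node, then its left subtree, then its right subtree.
Visit cedar.
At cedar: go left to hop.
  Visit hop.
  At hop: no left child.
  At hop: go right to plum.
    Visit plum.
    At plum: no left child.
    At plum: go right to poppy.
      poppy is a leaf — visit poppy.
At cedar: go right to tulip.
  Visit tulip.
  At tulip: go left to mint.
    Visit mint.
    At mint: go left to fir.
      fir is a leaf — visit fir.
    At mint: no right child.
  At tulip: go right to elm.
    elm is a leaf — visit elm.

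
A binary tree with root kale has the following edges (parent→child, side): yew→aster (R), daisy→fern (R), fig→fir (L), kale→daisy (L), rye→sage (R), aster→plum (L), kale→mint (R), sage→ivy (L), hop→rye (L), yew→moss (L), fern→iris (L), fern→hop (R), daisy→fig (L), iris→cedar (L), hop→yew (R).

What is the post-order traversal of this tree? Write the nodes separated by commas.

fir, fig, cedar, iris, ivy, sage, rye, moss, plum, aster, yew, hop, fern, daisy, mint, kale

Post-order visits the left subtree, then the right subtree, then the node.
At kale: go left to daisy.
  At daisy: go left to fig.
    At fig: go left to fir.
      fir is a leaf — visit fir.
    At fig: no right child.
    Visit fig.
  At daisy: go right to fern.
    At fern: go left to iris.
      At iris: go left to cedar.
        cedar is a leaf — visit cedar.
      At iris: no right child.
      Visit iris.
    At fern: go right to hop.
      At hop: go left to rye.
        At rye: no left child.
        At rye: go right to sage.
          At sage: go left to ivy.
            ivy is a leaf — visit ivy.
          At sage: no right child.
          Visit sage.
        Visit rye.
      At hop: go right to yew.
        At yew: go left to moss.
          moss is a leaf — visit moss.
        At yew: go right to aster.
          At aster: go left to plum.
            plum is a leaf — visit plum.
          At aster: no right child.
          Visit aster.
        Visit yew.
      Visit hop.
    Visit fern.
  Visit daisy.
At kale: go right to mint.
  mint is a leaf — visit mint.
Visit kale.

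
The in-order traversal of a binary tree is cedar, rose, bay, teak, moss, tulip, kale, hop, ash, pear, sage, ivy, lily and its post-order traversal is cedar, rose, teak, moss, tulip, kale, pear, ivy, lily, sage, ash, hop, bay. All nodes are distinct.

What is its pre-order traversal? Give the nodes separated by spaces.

The last element of post-order is the root; it splits in-order into left and right subtrees.
Root bay: left subtree has 2 nodes {cedar, rose}, right has 10 {teak, moss, tulip, kale, hop, ash, pear, sage, ivy, lily}.
  Root rose: left subtree has 1 node {cedar}, right has 0 { }.
  Root hop: left subtree has 4 nodes {teak, moss, tulip, kale}, right has 5 {ash, pear, sage, ivy, lily}.
    Root kale: left subtree has 3 nodes {teak, moss, tulip}, right has 0 { }.
      Root tulip: left subtree has 2 nodes {teak, moss}, right has 0 { }.
        Root moss: left subtree has 1 node {teak}, right has 0 { }.
    Root ash: left subtree has 0 nodes { }, right has 4 {pear, sage, ivy, lily}.
      Root sage: left subtree has 1 node {pear}, right has 2 {ivy, lily}.
        Root lily: left subtree has 1 node {ivy}, right has 0 { }.

bay rose cedar hop kale tulip moss teak ash sage pear lily ivy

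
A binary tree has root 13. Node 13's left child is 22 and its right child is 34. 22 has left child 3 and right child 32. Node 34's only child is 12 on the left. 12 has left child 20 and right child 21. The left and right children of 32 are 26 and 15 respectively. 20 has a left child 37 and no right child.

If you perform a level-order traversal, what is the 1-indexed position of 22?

Level-order visits nodes level by level from the root, left to right within each level.
Level 0: 13
Level 1: 22, 34
Level 2: 3, 32, 12
Level 3: 26, 15, 20, 21
Level 4: 37
Full level-order sequence: 13, 22, 34, 3, 32, 12, 26, 15, 20, 21, 37.

2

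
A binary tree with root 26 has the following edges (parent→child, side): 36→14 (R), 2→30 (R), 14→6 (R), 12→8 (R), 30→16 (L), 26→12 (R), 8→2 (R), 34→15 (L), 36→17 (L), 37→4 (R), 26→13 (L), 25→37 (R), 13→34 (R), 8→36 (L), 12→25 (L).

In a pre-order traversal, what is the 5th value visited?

12

Pre-order visits the node, then its left subtree, then its right subtree.
Visit 26.
At 26: go left to 13.
  Visit 13.
  At 13: no left child.
  At 13: go right to 34.
    Visit 34.
    At 34: go left to 15.
      15 is a leaf — visit 15.
    At 34: no right child.
At 26: go right to 12.
  Visit 12.
  At 12: go left to 25.
    Visit 25.
    At 25: no left child.
    At 25: go right to 37.
      Visit 37.
      At 37: no left child.
      At 37: go right to 4.
        4 is a leaf — visit 4.
  At 12: go right to 8.
    Visit 8.
    At 8: go left to 36.
      Visit 36.
      At 36: go left to 17.
        17 is a leaf — visit 17.
      At 36: go right to 14.
        Visit 14.
        At 14: no left child.
        At 14: go right to 6.
          6 is a leaf — visit 6.
    At 8: go right to 2.
      Visit 2.
      At 2: no left child.
      At 2: go right to 30.
        Visit 30.
        At 30: go left to 16.
          16 is a leaf — visit 16.
        At 30: no right child.
Full pre-order sequence: 26, 13, 34, 15, 12, 25, 37, 4, 8, 36, 17, 14, 6, 2, 30, 16.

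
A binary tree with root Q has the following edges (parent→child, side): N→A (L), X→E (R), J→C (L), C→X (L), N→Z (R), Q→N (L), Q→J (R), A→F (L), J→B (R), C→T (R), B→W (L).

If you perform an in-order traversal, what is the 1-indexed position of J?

In-order visits the left subtree, then the node, then the right subtree.
At Q: go left to N.
  At N: go left to A.
    At A: go left to F.
      F is a leaf — visit F.
    Visit A.
    At A: no right child.
  Visit N.
  At N: go right to Z.
    Z is a leaf — visit Z.
Visit Q.
At Q: go right to J.
  At J: go left to C.
    At C: go left to X.
      At X: no left child.
      Visit X.
      At X: go right to E.
        E is a leaf — visit E.
    Visit C.
    At C: go right to T.
      T is a leaf — visit T.
  Visit J.
  At J: go right to B.
    At B: go left to W.
      W is a leaf — visit W.
    Visit B.
    At B: no right child.
Full in-order sequence: F, A, N, Z, Q, X, E, C, T, J, W, B.

10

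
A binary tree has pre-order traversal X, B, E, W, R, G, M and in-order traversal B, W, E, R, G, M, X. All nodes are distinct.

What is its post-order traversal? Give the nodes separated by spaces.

W M G R E B X

The first element of pre-order is the root; it splits in-order into left and right subtrees.
Root X: left subtree has 6 nodes {B, W, E, R, G, M}, right has 0 { }.
  Root B: left subtree has 0 nodes { }, right has 5 {W, E, R, G, M}.
    Root E: left subtree has 1 node {W}, right has 3 {R, G, M}.
      Root R: left subtree has 0 nodes { }, right has 2 {G, M}.
        Root G: left subtree has 0 nodes { }, right has 1 {M}.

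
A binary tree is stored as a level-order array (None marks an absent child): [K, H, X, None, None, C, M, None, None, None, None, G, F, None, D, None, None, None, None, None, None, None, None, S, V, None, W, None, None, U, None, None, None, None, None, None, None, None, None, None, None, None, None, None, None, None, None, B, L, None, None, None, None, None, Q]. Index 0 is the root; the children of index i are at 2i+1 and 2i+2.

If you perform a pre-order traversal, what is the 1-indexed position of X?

3

Pre-order visits the node, then its left subtree, then its right subtree.
Visit K.
At K: go left to H.
  H is a leaf — visit H.
At K: go right to X.
  Visit X.
  At X: go left to C.
    Visit C.
    At C: go left to G.
      Visit G.
      At G: go left to S.
        Visit S.
        At S: go left to B.
          B is a leaf — visit B.
        At S: go right to L.
          L is a leaf — visit L.
      At G: go right to V.
        V is a leaf — visit V.
    At C: go right to F.
      Visit F.
      At F: no left child.
      At F: go right to W.
        Visit W.
        At W: no left child.
        At W: go right to Q.
          Q is a leaf — visit Q.
  At X: go right to M.
    Visit M.
    At M: no left child.
    At M: go right to D.
      Visit D.
      At D: go left to U.
        U is a leaf — visit U.
      At D: no right child.
Full pre-order sequence: K, H, X, C, G, S, B, L, V, F, W, Q, M, D, U.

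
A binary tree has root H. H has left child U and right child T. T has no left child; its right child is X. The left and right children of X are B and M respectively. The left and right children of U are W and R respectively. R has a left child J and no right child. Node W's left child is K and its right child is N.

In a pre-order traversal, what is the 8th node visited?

Pre-order visits the node, then its left subtree, then its right subtree.
Visit H.
At H: go left to U.
  Visit U.
  At U: go left to W.
    Visit W.
    At W: go left to K.
      K is a leaf — visit K.
    At W: go right to N.
      N is a leaf — visit N.
  At U: go right to R.
    Visit R.
    At R: go left to J.
      J is a leaf — visit J.
    At R: no right child.
At H: go right to T.
  Visit T.
  At T: no left child.
  At T: go right to X.
    Visit X.
    At X: go left to B.
      B is a leaf — visit B.
    At X: go right to M.
      M is a leaf — visit M.
Full pre-order sequence: H, U, W, K, N, R, J, T, X, B, M.

T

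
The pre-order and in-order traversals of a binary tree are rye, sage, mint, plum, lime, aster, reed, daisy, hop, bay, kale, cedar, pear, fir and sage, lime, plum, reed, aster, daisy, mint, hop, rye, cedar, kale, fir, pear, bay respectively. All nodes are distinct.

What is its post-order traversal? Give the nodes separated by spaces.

The first element of pre-order is the root; it splits in-order into left and right subtrees.
Root rye: left subtree has 8 nodes {sage, lime, plum, reed, aster, daisy, mint, hop}, right has 5 {cedar, kale, fir, pear, bay}.
  Root sage: left subtree has 0 nodes { }, right has 7 {lime, plum, reed, aster, daisy, mint, hop}.
    Root mint: left subtree has 5 nodes {lime, plum, reed, aster, daisy}, right has 1 {hop}.
      Root plum: left subtree has 1 node {lime}, right has 3 {reed, aster, daisy}.
        Root aster: left subtree has 1 node {reed}, right has 1 {daisy}.
  Root bay: left subtree has 4 nodes {cedar, kale, fir, pear}, right has 0 { }.
    Root kale: left subtree has 1 node {cedar}, right has 2 {fir, pear}.
      Root pear: left subtree has 1 node {fir}, right has 0 { }.

lime reed daisy aster plum hop mint sage cedar fir pear kale bay rye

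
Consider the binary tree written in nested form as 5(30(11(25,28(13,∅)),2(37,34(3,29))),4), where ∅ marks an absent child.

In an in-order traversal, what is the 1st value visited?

25

In-order visits the left subtree, then the node, then the right subtree.
At 5: go left to 30.
  At 30: go left to 11.
    At 11: go left to 25.
      25 is a leaf — visit 25.
    Visit 11.
    At 11: go right to 28.
      At 28: go left to 13.
        13 is a leaf — visit 13.
      Visit 28.
      At 28: no right child.
  Visit 30.
  At 30: go right to 2.
    At 2: go left to 37.
      37 is a leaf — visit 37.
    Visit 2.
    At 2: go right to 34.
      At 34: go left to 3.
        3 is a leaf — visit 3.
      Visit 34.
      At 34: go right to 29.
        29 is a leaf — visit 29.
Visit 5.
At 5: go right to 4.
  4 is a leaf — visit 4.
Full in-order sequence: 25, 11, 13, 28, 30, 37, 2, 3, 34, 29, 5, 4.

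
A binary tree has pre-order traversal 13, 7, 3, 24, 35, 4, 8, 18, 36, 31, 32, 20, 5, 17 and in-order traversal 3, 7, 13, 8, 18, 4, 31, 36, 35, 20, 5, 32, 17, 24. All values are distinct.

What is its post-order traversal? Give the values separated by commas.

3, 7, 18, 8, 31, 36, 4, 5, 20, 17, 32, 35, 24, 13

The first element of pre-order is the root; it splits in-order into left and right subtrees.
Root 13: left subtree has 2 nodes {3, 7}, right has 11 {8, 18, 4, 31, 36, 35, 20, 5, 32, 17, 24}.
  Root 7: left subtree has 1 node {3}, right has 0 { }.
  Root 24: left subtree has 10 nodes {8, 18, 4, 31, 36, 35, 20, 5, 32, 17}, right has 0 { }.
    Root 35: left subtree has 5 nodes {8, 18, 4, 31, 36}, right has 4 {20, 5, 32, 17}.
      Root 4: left subtree has 2 nodes {8, 18}, right has 2 {31, 36}.
        Root 8: left subtree has 0 nodes { }, right has 1 {18}.
        Root 36: left subtree has 1 node {31}, right has 0 { }.
      Root 32: left subtree has 2 nodes {20, 5}, right has 1 {17}.
        Root 20: left subtree has 0 nodes { }, right has 1 {5}.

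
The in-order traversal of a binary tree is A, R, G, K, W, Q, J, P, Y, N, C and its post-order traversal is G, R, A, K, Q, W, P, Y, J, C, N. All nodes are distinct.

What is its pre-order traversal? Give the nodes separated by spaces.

N J W K A R G Q Y P C

The last element of post-order is the root; it splits in-order into left and right subtrees.
Root N: left subtree has 9 nodes {A, R, G, K, W, Q, J, P, Y}, right has 1 {C}.
  Root J: left subtree has 6 nodes {A, R, G, K, W, Q}, right has 2 {P, Y}.
    Root W: left subtree has 4 nodes {A, R, G, K}, right has 1 {Q}.
      Root K: left subtree has 3 nodes {A, R, G}, right has 0 { }.
        Root A: left subtree has 0 nodes { }, right has 2 {R, G}.
          Root R: left subtree has 0 nodes { }, right has 1 {G}.
    Root Y: left subtree has 1 node {P}, right has 0 { }.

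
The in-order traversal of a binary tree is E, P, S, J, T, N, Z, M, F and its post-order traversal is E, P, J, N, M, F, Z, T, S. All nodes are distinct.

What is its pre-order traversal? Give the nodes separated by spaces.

S P E T J Z N F M

The last element of post-order is the root; it splits in-order into left and right subtrees.
Root S: left subtree has 2 nodes {E, P}, right has 6 {J, T, N, Z, M, F}.
  Root P: left subtree has 1 node {E}, right has 0 { }.
  Root T: left subtree has 1 node {J}, right has 4 {N, Z, M, F}.
    Root Z: left subtree has 1 node {N}, right has 2 {M, F}.
      Root F: left subtree has 1 node {M}, right has 0 { }.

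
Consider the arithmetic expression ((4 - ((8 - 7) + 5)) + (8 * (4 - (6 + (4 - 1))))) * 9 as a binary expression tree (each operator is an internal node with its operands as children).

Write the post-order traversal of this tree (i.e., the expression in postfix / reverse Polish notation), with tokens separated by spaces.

Post-order on an expression tree gives postfix notation: for each operator, emit left operand, right operand, then the operator.

4 8 7 - 5 + - 8 4 6 4 1 - + - * + 9 *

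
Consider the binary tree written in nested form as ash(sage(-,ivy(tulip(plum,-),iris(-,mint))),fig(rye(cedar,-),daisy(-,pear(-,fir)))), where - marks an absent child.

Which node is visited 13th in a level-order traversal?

fir

Level-order visits nodes level by level from the root, left to right within each level.
Level 0: ash
Level 1: sage, fig
Level 2: ivy, rye, daisy
Level 3: tulip, iris, cedar, pear
Level 4: plum, mint, fir
Full level-order sequence: ash, sage, fig, ivy, rye, daisy, tulip, iris, cedar, pear, plum, mint, fir.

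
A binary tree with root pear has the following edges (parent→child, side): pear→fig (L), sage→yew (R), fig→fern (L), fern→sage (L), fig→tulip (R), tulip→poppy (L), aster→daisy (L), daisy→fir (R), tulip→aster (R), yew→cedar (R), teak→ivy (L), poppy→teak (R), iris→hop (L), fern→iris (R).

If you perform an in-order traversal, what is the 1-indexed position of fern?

In-order visits the left subtree, then the node, then the right subtree.
At pear: go left to fig.
  At fig: go left to fern.
    At fern: go left to sage.
      At sage: no left child.
      Visit sage.
      At sage: go right to yew.
        At yew: no left child.
        Visit yew.
        At yew: go right to cedar.
          cedar is a leaf — visit cedar.
    Visit fern.
    At fern: go right to iris.
      At iris: go left to hop.
        hop is a leaf — visit hop.
      Visit iris.
      At iris: no right child.
  Visit fig.
  At fig: go right to tulip.
    At tulip: go left to poppy.
      At poppy: no left child.
      Visit poppy.
      At poppy: go right to teak.
        At teak: go left to ivy.
          ivy is a leaf — visit ivy.
        Visit teak.
        At teak: no right child.
    Visit tulip.
    At tulip: go right to aster.
      At aster: go left to daisy.
        At daisy: no left child.
        Visit daisy.
        At daisy: go right to fir.
          fir is a leaf — visit fir.
      Visit aster.
      At aster: no right child.
Visit pear.
At pear: no right child.
Full in-order sequence: sage, yew, cedar, fern, hop, iris, fig, poppy, ivy, teak, tulip, daisy, fir, aster, pear.

4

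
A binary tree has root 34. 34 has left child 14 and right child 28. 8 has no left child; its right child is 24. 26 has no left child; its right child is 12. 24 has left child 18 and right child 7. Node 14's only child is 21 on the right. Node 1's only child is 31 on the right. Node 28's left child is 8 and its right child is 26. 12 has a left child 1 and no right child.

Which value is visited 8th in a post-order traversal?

Post-order visits the left subtree, then the right subtree, then the node.
At 34: go left to 14.
  At 14: no left child.
  At 14: go right to 21.
    21 is a leaf — visit 21.
  Visit 14.
At 34: go right to 28.
  At 28: go left to 8.
    At 8: no left child.
    At 8: go right to 24.
      At 24: go left to 18.
        18 is a leaf — visit 18.
      At 24: go right to 7.
        7 is a leaf — visit 7.
      Visit 24.
    Visit 8.
  At 28: go right to 26.
    At 26: no left child.
    At 26: go right to 12.
      At 12: go left to 1.
        At 1: no left child.
        At 1: go right to 31.
          31 is a leaf — visit 31.
        Visit 1.
      At 12: no right child.
      Visit 12.
    Visit 26.
  Visit 28.
Visit 34.
Full post-order sequence: 21, 14, 18, 7, 24, 8, 31, 1, 12, 26, 28, 34.

1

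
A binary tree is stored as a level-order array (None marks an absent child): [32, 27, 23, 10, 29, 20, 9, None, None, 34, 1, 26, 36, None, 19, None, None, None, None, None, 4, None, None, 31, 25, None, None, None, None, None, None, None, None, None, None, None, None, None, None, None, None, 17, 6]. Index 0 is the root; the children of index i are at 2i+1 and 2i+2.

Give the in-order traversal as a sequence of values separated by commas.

10, 27, 34, 17, 4, 6, 29, 1, 32, 31, 26, 25, 20, 36, 23, 9, 19

In-order visits the left subtree, then the node, then the right subtree.
At 32: go left to 27.
  At 27: go left to 10.
    10 is a leaf — visit 10.
  Visit 27.
  At 27: go right to 29.
    At 29: go left to 34.
      At 34: no left child.
      Visit 34.
      At 34: go right to 4.
        At 4: go left to 17.
          17 is a leaf — visit 17.
        Visit 4.
        At 4: go right to 6.
          6 is a leaf — visit 6.
    Visit 29.
    At 29: go right to 1.
      1 is a leaf — visit 1.
Visit 32.
At 32: go right to 23.
  At 23: go left to 20.
    At 20: go left to 26.
      At 26: go left to 31.
        31 is a leaf — visit 31.
      Visit 26.
      At 26: go right to 25.
        25 is a leaf — visit 25.
    Visit 20.
    At 20: go right to 36.
      36 is a leaf — visit 36.
  Visit 23.
  At 23: go right to 9.
    At 9: no left child.
    Visit 9.
    At 9: go right to 19.
      19 is a leaf — visit 19.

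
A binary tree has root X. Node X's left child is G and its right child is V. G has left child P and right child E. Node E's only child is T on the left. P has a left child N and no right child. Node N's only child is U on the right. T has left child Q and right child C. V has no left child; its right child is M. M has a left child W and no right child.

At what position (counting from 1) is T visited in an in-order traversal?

6

In-order visits the left subtree, then the node, then the right subtree.
At X: go left to G.
  At G: go left to P.
    At P: go left to N.
      At N: no left child.
      Visit N.
      At N: go right to U.
        U is a leaf — visit U.
    Visit P.
    At P: no right child.
  Visit G.
  At G: go right to E.
    At E: go left to T.
      At T: go left to Q.
        Q is a leaf — visit Q.
      Visit T.
      At T: go right to C.
        C is a leaf — visit C.
    Visit E.
    At E: no right child.
Visit X.
At X: go right to V.
  At V: no left child.
  Visit V.
  At V: go right to M.
    At M: go left to W.
      W is a leaf — visit W.
    Visit M.
    At M: no right child.
Full in-order sequence: N, U, P, G, Q, T, C, E, X, V, W, M.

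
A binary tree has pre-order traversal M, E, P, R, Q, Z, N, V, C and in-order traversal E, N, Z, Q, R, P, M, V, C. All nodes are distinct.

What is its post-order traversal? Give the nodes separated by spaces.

N Z Q R P E C V M

The first element of pre-order is the root; it splits in-order into left and right subtrees.
Root M: left subtree has 6 nodes {E, N, Z, Q, R, P}, right has 2 {V, C}.
  Root E: left subtree has 0 nodes { }, right has 5 {N, Z, Q, R, P}.
    Root P: left subtree has 4 nodes {N, Z, Q, R}, right has 0 { }.
      Root R: left subtree has 3 nodes {N, Z, Q}, right has 0 { }.
        Root Q: left subtree has 2 nodes {N, Z}, right has 0 { }.
          Root Z: left subtree has 1 node {N}, right has 0 { }.
  Root V: left subtree has 0 nodes { }, right has 1 {C}.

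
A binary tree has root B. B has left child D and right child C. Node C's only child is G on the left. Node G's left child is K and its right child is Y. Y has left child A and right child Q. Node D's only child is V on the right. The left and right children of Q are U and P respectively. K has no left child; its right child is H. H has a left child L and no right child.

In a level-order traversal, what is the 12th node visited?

Level-order visits nodes level by level from the root, left to right within each level.
Level 0: B
Level 1: D, C
Level 2: V, G
Level 3: K, Y
Level 4: H, A, Q
Level 5: L, U, P
Full level-order sequence: B, D, C, V, G, K, Y, H, A, Q, L, U, P.

U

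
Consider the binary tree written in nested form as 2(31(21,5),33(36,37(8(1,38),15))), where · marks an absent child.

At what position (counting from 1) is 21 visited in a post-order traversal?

Post-order visits the left subtree, then the right subtree, then the node.
At 2: go left to 31.
  At 31: go left to 21.
    21 is a leaf — visit 21.
  At 31: go right to 5.
    5 is a leaf — visit 5.
  Visit 31.
At 2: go right to 33.
  At 33: go left to 36.
    36 is a leaf — visit 36.
  At 33: go right to 37.
    At 37: go left to 8.
      At 8: go left to 1.
        1 is a leaf — visit 1.
      At 8: go right to 38.
        38 is a leaf — visit 38.
      Visit 8.
    At 37: go right to 15.
      15 is a leaf — visit 15.
    Visit 37.
  Visit 33.
Visit 2.
Full post-order sequence: 21, 5, 31, 36, 1, 38, 8, 15, 37, 33, 2.

1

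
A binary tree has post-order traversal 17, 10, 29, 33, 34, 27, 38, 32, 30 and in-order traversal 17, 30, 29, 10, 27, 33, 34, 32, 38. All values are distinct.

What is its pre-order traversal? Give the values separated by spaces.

The last element of post-order is the root; it splits in-order into left and right subtrees.
Root 30: left subtree has 1 node {17}, right has 7 {29, 10, 27, 33, 34, 32, 38}.
  Root 32: left subtree has 5 nodes {29, 10, 27, 33, 34}, right has 1 {38}.
    Root 27: left subtree has 2 nodes {29, 10}, right has 2 {33, 34}.
      Root 29: left subtree has 0 nodes { }, right has 1 {10}.
      Root 34: left subtree has 1 node {33}, right has 0 { }.

30 17 32 27 29 10 34 33 38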